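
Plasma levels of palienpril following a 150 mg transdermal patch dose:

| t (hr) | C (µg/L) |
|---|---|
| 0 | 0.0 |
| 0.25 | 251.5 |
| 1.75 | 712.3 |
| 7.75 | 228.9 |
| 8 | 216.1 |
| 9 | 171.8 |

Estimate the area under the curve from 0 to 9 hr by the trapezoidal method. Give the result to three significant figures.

AUC = 3830 µg/L·hr

Trapezoidal AUC_0→9:
  [0→0.25]: (0.0+251.5)/2 × 0.25 = 31.4375
  [0.25→1.75]: (251.5+712.3)/2 × 1.5 = 722.85
  [1.75→7.75]: (712.3+228.9)/2 × 6 = 2823.6
  [7.75→8]: (228.9+216.1)/2 × 0.25 = 55.625
  [8→9]: (216.1+171.8)/2 × 1 = 193.95
  Sum = 3827.4625 µg/L·hr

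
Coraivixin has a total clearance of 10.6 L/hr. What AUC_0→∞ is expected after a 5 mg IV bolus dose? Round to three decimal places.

AUC_0→∞ = Dose_iv / CL
        = 5 / 10.6 = 0.471698 mg/L·hr

AUC = 0.472 mg/L·hr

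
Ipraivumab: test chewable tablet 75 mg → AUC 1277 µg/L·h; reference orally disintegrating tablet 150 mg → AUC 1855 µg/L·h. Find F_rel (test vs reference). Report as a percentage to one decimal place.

F_rel = (AUC_test/D_test) / (AUC_ref/D_ref)
      = (1277/75) / (1855/150)
      = 17.0267 / 12.3667 = 1.3768 = 137.68%

F_rel = 137.7%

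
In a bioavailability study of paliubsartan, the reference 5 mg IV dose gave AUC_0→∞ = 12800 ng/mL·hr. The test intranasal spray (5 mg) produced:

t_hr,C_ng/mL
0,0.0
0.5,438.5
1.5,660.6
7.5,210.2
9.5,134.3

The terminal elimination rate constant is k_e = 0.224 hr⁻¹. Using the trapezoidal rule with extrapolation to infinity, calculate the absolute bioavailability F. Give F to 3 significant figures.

Trapezoidal AUC_0→9.5 (intranasal spray):
  [0→0.5]: (0.0+438.5)/2 × 0.5 = 109.625
  [0.5→1.5]: (438.5+660.6)/2 × 1 = 549.55
  [1.5→7.5]: (660.6+210.2)/2 × 6 = 2612.4
  [7.5→9.5]: (210.2+134.3)/2 × 2 = 344.5
  Sum = 3616.075 ng/mL·hr
Tail: C_last/k_e = 134.3/0.224 = 599.554
AUC_0→∞ (intranasal spray) = 3616.075 + 599.554 = 4215.629 ng/mL·hr
F = (AUC_ev/D_ev)/(AUC_iv/D_iv) = (4215.629/5)/(12800/5) = 843.1258/2560 = 0.3293

F = 0.329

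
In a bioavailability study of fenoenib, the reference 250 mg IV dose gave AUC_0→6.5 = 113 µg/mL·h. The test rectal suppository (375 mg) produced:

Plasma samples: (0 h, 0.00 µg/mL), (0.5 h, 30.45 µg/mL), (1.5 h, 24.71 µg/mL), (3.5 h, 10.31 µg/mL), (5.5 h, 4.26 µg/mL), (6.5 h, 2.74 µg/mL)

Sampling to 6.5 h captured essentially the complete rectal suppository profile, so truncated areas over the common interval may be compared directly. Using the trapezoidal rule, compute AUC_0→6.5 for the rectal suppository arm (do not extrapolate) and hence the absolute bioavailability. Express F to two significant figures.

F = 0.52

Trapezoidal AUC_0→6.5 (rectal suppository):
  [0→0.5]: (0.00+30.45)/2 × 0.5 = 7.6125
  [0.5→1.5]: (30.45+24.71)/2 × 1 = 27.58
  [1.5→3.5]: (24.71+10.31)/2 × 2 = 35.02
  [3.5→5.5]: (10.31+4.26)/2 × 2 = 14.57
  [5.5→6.5]: (4.26+2.74)/2 × 1 = 3.5
  Sum = 88.2825 µg/mL·h
F = (AUC_ev/D_ev)/(AUC_iv/D_iv) = (88.2825/375)/(113/250) = 0.23542/0.452 = 0.5208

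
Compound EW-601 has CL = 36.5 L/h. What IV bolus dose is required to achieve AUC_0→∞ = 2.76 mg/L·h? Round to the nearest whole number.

Dose = 101 mg

Dose_iv = CL × AUC_0→∞
     = 36.5 × 2.76 = 100.74 mg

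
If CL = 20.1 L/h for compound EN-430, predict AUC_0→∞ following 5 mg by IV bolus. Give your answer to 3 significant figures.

AUC_0→∞ = Dose_iv / CL
        = 5 / 20.1 = 0.248756 mg/L·h

AUC = 0.249 mg/L·h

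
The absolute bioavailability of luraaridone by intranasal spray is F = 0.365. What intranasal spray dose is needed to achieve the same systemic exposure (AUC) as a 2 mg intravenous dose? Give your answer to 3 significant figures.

For equal systemic exposure: F × D_ev = D_iv
D_ev = D_iv / F = 2 / 0.365 = 5.47945 mg

D_intranasal = 5.48 mg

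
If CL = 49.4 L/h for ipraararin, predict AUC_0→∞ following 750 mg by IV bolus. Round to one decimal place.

AUC_0→∞ = Dose_iv / CL
        = 750 / 49.4 = 15.1822 mg/L·h

AUC = 15.2 mg/L·h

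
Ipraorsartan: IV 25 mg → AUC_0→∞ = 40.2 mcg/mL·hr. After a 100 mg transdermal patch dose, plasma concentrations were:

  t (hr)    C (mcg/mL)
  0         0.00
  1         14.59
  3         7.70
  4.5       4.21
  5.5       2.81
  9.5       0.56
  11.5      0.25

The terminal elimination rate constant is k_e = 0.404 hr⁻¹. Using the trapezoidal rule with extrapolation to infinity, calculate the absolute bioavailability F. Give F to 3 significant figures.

F = 0.312

Trapezoidal AUC_0→11.5 (transdermal patch):
  [0→1]: (0.00+14.59)/2 × 1 = 7.295
  [1→3]: (14.59+7.70)/2 × 2 = 22.29
  [3→4.5]: (7.70+4.21)/2 × 1.5 = 8.9325
  [4.5→5.5]: (4.21+2.81)/2 × 1 = 3.51
  [5.5→9.5]: (2.81+0.56)/2 × 4 = 6.74
  [9.5→11.5]: (0.56+0.25)/2 × 2 = 0.81
  Sum = 49.5775 mcg/mL·hr
Tail: C_last/k_e = 0.25/0.404 = 0.619
AUC_0→∞ (transdermal patch) = 49.5775 + 0.619 = 50.1965 mcg/mL·hr
F = (AUC_ev/D_ev)/(AUC_iv/D_iv) = (50.1965/100)/(40.2/25) = 0.501965/1.608 = 0.3122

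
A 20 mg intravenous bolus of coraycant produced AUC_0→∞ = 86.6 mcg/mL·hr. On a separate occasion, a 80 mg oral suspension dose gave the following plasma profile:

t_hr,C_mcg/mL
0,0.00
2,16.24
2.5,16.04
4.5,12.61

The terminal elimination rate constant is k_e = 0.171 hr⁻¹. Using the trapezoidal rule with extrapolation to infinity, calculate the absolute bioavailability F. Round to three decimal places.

F = 0.366

Trapezoidal AUC_0→4.5 (oral suspension):
  [0→2]: (0.00+16.24)/2 × 2 = 16.24
  [2→2.5]: (16.24+16.04)/2 × 0.5 = 8.07
  [2.5→4.5]: (16.04+12.61)/2 × 2 = 28.65
  Sum = 52.96 mcg/mL·hr
Tail: C_last/k_e = 12.61/0.171 = 73.743
AUC_0→∞ (oral suspension) = 52.96 + 73.743 = 126.703 mcg/mL·hr
F = (AUC_ev/D_ev)/(AUC_iv/D_iv) = (126.703/80)/(86.6/20) = 1.5837875/4.33 = 0.3658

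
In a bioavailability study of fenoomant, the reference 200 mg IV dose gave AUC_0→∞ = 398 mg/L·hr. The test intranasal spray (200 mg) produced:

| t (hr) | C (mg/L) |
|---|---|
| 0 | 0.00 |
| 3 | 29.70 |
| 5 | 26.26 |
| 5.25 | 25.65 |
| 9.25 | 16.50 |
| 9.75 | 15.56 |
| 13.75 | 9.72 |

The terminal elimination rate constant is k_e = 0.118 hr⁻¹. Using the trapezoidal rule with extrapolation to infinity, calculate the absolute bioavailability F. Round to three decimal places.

Trapezoidal AUC_0→13.75 (intranasal spray):
  [0→3]: (0.00+29.70)/2 × 3 = 44.55
  [3→5]: (29.70+26.26)/2 × 2 = 55.96
  [5→5.25]: (26.26+25.65)/2 × 0.25 = 6.48875
  [5.25→9.25]: (25.65+16.50)/2 × 4 = 84.3
  [9.25→9.75]: (16.50+15.56)/2 × 0.5 = 8.015
  [9.75→13.75]: (15.56+9.72)/2 × 4 = 50.56
  Sum = 249.87375 mg/L·hr
Tail: C_last/k_e = 9.72/0.118 = 82.373
AUC_0→∞ (intranasal spray) = 249.87375 + 82.373 = 332.24675 mg/L·hr
F = (AUC_ev/D_ev)/(AUC_iv/D_iv) = (332.24675/200)/(398/200) = 1.66123/1.99 = 0.8348

F = 0.835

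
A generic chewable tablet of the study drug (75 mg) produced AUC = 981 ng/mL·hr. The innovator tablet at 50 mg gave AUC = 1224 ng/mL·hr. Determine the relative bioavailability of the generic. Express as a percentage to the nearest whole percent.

F_rel = 53%

F_rel = (AUC_test/D_test) / (AUC_ref/D_ref)
      = (981/75) / (1224/50)
      = 13.08 / 24.48 = 0.5343 = 53.43%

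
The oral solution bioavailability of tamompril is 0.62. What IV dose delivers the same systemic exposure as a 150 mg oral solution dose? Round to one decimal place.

D_iv = 93.0 mg

Systemic exposure from an extravascular dose = F × D_ev, so the equivalent IV dose is F × D_ev.
D_iv = F × D_ev = 0.62 × 150 = 93 mg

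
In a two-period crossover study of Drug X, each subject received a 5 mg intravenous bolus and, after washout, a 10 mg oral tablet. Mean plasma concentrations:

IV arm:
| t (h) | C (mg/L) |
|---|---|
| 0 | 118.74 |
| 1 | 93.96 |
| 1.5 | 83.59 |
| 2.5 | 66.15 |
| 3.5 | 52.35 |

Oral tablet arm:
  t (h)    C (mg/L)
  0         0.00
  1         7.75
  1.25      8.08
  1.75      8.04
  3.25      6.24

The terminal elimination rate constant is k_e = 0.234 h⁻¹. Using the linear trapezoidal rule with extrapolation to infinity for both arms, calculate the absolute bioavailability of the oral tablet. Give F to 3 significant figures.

Trapezoidal AUC_0→3.5 (IV):
  [0→1]: (118.74+93.96)/2 × 1 = 106.35
  [1→1.5]: (93.96+83.59)/2 × 0.5 = 44.3875
  [1.5→2.5]: (83.59+66.15)/2 × 1 = 74.87
  [2.5→3.5]: (66.15+52.35)/2 × 1 = 59.25
  Sum = 284.8575 mg/L·h
IV tail: 52.35/0.234 = 223.718; AUC_iv,0→∞ = 284.8575 + 223.718 = 508.5755 mg/L·h
Trapezoidal AUC_0→3.25 (oral tablet):
  [0→1]: (0.00+7.75)/2 × 1 = 3.875
  [1→1.25]: (7.75+8.08)/2 × 0.25 = 1.97875
  [1.25→1.75]: (8.08+8.04)/2 × 0.5 = 4.03
  [1.75→3.25]: (8.04+6.24)/2 × 1.5 = 10.71
  Sum = 20.59375 mg/L·h
oral tablet tail: 6.24/0.234 = 26.667; AUC_ev,0→∞ = 20.59375 + 26.667 = 47.26075 mg/L·h
F = (AUC_ev/D_ev)/(AUC_iv/D_iv) = (47.26075/10)/(508.5755/5) = 4.726075/101.7151 = 0.0465

F = 0.0465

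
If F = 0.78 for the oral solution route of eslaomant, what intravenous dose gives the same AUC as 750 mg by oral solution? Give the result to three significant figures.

D_iv = 585 mg

Systemic exposure from an extravascular dose = F × D_ev, so the equivalent IV dose is F × D_ev.
D_iv = F × D_ev = 0.78 × 750 = 585 mg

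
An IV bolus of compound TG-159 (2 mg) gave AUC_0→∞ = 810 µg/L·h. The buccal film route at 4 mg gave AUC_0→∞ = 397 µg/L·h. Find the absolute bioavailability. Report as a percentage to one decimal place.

F = (AUC_ev / D_ev) / (AUC_iv / D_iv)
  = (397/4) / (810/2)
  = 99.25 / 405 = 0.2451
  = 24.51%

F = 24.5%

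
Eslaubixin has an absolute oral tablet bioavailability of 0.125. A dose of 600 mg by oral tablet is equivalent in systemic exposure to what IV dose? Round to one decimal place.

Systemic exposure from an extravascular dose = F × D_ev, so the equivalent IV dose is F × D_ev.
D_iv = F × D_ev = 0.125 × 600 = 75 mg

D_iv = 75.0 mg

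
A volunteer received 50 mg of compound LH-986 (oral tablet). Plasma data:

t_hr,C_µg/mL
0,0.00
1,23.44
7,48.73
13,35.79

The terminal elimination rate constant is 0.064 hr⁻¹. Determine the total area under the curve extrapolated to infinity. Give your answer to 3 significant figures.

Trapezoidal AUC_0→13:
  [0→1]: (0.00+23.44)/2 × 1 = 11.72
  [1→7]: (23.44+48.73)/2 × 6 = 216.51
  [7→13]: (48.73+35.79)/2 × 6 = 253.56
  Sum = 481.79 µg/mL·hr
Extrapolated tail: C_last / k_e = 35.79 / 0.064 = 559.219
AUC_0→∞ = 481.79 + 559.219 = 1041.009 µg/mL·hr

AUC = 1040 µg/mL·hr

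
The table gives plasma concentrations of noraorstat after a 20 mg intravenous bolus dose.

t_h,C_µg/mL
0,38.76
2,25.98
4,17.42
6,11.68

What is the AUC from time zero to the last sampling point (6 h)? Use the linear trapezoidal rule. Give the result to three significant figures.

AUC = 137 µg/mL·h

Trapezoidal AUC_0→6:
  [0→2]: (38.76+25.98)/2 × 2 = 64.74
  [2→4]: (25.98+17.42)/2 × 2 = 43.4
  [4→6]: (17.42+11.68)/2 × 2 = 29.1
  Sum = 137.24 µg/mL·h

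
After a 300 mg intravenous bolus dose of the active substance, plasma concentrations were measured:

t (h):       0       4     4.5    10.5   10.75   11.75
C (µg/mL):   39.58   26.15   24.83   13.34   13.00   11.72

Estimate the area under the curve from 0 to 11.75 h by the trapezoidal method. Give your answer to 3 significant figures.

Trapezoidal AUC_0→11.75:
  [0→4]: (39.58+26.15)/2 × 4 = 131.46
  [4→4.5]: (26.15+24.83)/2 × 0.5 = 12.745
  [4.5→10.5]: (24.83+13.34)/2 × 6 = 114.51
  [10.5→10.75]: (13.34+13.00)/2 × 0.25 = 3.2925
  [10.75→11.75]: (13.00+11.72)/2 × 1 = 12.36
  Sum = 274.3675 µg/mL·h

AUC = 274 µg/mL·h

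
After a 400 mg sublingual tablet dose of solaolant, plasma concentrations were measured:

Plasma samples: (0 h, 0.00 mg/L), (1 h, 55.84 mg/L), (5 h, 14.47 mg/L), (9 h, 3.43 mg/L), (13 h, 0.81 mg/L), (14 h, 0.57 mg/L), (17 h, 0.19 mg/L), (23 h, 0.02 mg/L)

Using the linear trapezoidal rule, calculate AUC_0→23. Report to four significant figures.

Trapezoidal AUC_0→23:
  [0→1]: (0.00+55.84)/2 × 1 = 27.92
  [1→5]: (55.84+14.47)/2 × 4 = 140.62
  [5→9]: (14.47+3.43)/2 × 4 = 35.8
  [9→13]: (3.43+0.81)/2 × 4 = 8.48
  [13→14]: (0.81+0.57)/2 × 1 = 0.69
  [14→17]: (0.57+0.19)/2 × 3 = 1.14
  [17→23]: (0.19+0.02)/2 × 6 = 0.63
  Sum = 215.28 mg/L·h

AUC = 215.3 mg/L·h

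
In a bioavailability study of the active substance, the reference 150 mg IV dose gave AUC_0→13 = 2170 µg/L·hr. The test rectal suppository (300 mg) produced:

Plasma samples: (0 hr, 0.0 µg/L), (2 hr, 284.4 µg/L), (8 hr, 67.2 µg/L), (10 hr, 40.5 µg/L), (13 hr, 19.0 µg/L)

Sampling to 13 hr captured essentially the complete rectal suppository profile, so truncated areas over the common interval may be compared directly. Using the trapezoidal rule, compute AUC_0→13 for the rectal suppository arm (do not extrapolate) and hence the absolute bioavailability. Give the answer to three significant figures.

Trapezoidal AUC_0→13 (rectal suppository):
  [0→2]: (0.0+284.4)/2 × 2 = 284.4
  [2→8]: (284.4+67.2)/2 × 6 = 1054.8
  [8→10]: (67.2+40.5)/2 × 2 = 107.7
  [10→13]: (40.5+19.0)/2 × 3 = 89.25
  Sum = 1536.15 µg/L·hr
F = (AUC_ev/D_ev)/(AUC_iv/D_iv) = (1536.15/300)/(2170/150) = 5.1205/14.4667 = 0.3540

F = 0.354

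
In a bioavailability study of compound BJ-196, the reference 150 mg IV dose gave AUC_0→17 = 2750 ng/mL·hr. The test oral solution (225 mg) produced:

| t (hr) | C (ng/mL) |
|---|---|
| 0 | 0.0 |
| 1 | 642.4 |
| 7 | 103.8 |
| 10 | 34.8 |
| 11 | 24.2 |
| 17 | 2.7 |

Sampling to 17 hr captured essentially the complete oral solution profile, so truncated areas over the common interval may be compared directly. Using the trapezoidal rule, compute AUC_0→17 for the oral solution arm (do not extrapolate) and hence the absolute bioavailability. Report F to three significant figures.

F = 0.698

Trapezoidal AUC_0→17 (oral solution):
  [0→1]: (0.0+642.4)/2 × 1 = 321.2
  [1→7]: (642.4+103.8)/2 × 6 = 2238.6
  [7→10]: (103.8+34.8)/2 × 3 = 207.9
  [10→11]: (34.8+24.2)/2 × 1 = 29.5
  [11→17]: (24.2+2.7)/2 × 6 = 80.7
  Sum = 2877.9 ng/mL·hr
F = (AUC_ev/D_ev)/(AUC_iv/D_iv) = (2877.9/225)/(2750/150) = 12.7907/18.3333 = 0.6977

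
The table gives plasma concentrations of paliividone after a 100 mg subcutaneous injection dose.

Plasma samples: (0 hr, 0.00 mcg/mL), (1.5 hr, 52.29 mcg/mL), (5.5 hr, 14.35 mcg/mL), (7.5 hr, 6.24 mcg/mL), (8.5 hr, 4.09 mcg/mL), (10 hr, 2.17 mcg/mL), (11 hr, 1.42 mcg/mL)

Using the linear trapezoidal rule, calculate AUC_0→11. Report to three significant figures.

Trapezoidal AUC_0→11:
  [0→1.5]: (0.00+52.29)/2 × 1.5 = 39.2175
  [1.5→5.5]: (52.29+14.35)/2 × 4 = 133.28
  [5.5→7.5]: (14.35+6.24)/2 × 2 = 20.59
  [7.5→8.5]: (6.24+4.09)/2 × 1 = 5.165
  [8.5→10]: (4.09+2.17)/2 × 1.5 = 4.695
  [10→11]: (2.17+1.42)/2 × 1 = 1.795
  Sum = 204.7425 mcg/mL·hr

AUC = 205 mcg/mL·hr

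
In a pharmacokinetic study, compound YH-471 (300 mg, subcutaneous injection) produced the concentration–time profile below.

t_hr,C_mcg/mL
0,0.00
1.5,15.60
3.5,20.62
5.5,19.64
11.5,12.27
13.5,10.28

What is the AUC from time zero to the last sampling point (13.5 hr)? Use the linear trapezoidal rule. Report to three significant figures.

AUC = 206 mcg/mL·hr

Trapezoidal AUC_0→13.5:
  [0→1.5]: (0.00+15.60)/2 × 1.5 = 11.7
  [1.5→3.5]: (15.60+20.62)/2 × 2 = 36.22
  [3.5→5.5]: (20.62+19.64)/2 × 2 = 40.26
  [5.5→11.5]: (19.64+12.27)/2 × 6 = 95.73
  [11.5→13.5]: (12.27+10.28)/2 × 2 = 22.55
  Sum = 206.46 mcg/mL·hr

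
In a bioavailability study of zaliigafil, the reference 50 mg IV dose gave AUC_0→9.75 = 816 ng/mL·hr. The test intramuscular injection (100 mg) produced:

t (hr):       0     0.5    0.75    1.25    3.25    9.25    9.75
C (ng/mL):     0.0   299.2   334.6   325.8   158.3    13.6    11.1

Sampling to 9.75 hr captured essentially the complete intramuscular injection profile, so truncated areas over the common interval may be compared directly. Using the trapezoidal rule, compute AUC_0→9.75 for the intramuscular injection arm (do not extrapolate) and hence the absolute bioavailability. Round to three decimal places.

Trapezoidal AUC_0→9.75 (intramuscular injection):
  [0→0.5]: (0.0+299.2)/2 × 0.5 = 74.8
  [0.5→0.75]: (299.2+334.6)/2 × 0.25 = 79.225
  [0.75→1.25]: (334.6+325.8)/2 × 0.5 = 165.1
  [1.25→3.25]: (325.8+158.3)/2 × 2 = 484.1
  [3.25→9.25]: (158.3+13.6)/2 × 6 = 515.7
  [9.25→9.75]: (13.6+11.1)/2 × 0.5 = 6.175
  Sum = 1325.1 ng/mL·hr
F = (AUC_ev/D_ev)/(AUC_iv/D_iv) = (1325.1/100)/(816/50) = 13.251/16.32 = 0.8119

F = 0.812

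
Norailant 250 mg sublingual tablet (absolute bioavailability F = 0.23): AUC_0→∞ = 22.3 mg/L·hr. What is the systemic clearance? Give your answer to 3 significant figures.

CL = F × Dose / AUC_0→∞
   = 0.23 × 250 / 22.3 = 2.57848 L/hr

CL = 2.58 L/hr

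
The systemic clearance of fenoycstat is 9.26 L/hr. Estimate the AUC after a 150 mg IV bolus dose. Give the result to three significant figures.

AUC_0→∞ = Dose_iv / CL
        = 150 / 9.26 = 16.1987 mg/L·hr

AUC = 16.2 mg/L·hr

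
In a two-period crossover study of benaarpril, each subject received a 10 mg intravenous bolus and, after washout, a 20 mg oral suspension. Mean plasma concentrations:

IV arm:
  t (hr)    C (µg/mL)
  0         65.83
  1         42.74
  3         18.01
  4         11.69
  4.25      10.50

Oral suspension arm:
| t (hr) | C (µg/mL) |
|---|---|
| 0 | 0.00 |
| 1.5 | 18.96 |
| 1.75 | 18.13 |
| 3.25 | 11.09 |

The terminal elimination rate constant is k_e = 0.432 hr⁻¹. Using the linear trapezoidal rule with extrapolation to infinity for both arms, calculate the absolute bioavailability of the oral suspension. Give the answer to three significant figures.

F = 0.212

Trapezoidal AUC_0→4.25 (IV):
  [0→1]: (65.83+42.74)/2 × 1 = 54.285
  [1→3]: (42.74+18.01)/2 × 2 = 60.75
  [3→4]: (18.01+11.69)/2 × 1 = 14.85
  [4→4.25]: (11.69+10.50)/2 × 0.25 = 2.77375
  Sum = 132.65875 µg/mL·hr
IV tail: 10.50/0.432 = 24.306; AUC_iv,0→∞ = 132.65875 + 24.306 = 156.96475 µg/mL·hr
Trapezoidal AUC_0→3.25 (oral suspension):
  [0→1.5]: (0.00+18.96)/2 × 1.5 = 14.22
  [1.5→1.75]: (18.96+18.13)/2 × 0.25 = 4.63625
  [1.75→3.25]: (18.13+11.09)/2 × 1.5 = 21.915
  Sum = 40.77125 µg/mL·hr
oral suspension tail: 11.09/0.432 = 25.671; AUC_ev,0→∞ = 40.77125 + 25.671 = 66.44225 µg/mL·hr
F = (AUC_ev/D_ev)/(AUC_iv/D_iv) = (66.44225/20)/(156.96475/10) = 3.3221125/15.696475 = 0.2116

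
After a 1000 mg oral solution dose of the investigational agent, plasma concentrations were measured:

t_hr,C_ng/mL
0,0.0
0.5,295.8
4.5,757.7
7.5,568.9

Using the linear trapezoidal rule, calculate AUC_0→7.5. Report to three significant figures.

AUC = 4170 ng/mL·hr

Trapezoidal AUC_0→7.5:
  [0→0.5]: (0.0+295.8)/2 × 0.5 = 73.95
  [0.5→4.5]: (295.8+757.7)/2 × 4 = 2107.0
  [4.5→7.5]: (757.7+568.9)/2 × 3 = 1989.9
  Sum = 4170.85 ng/mL·hr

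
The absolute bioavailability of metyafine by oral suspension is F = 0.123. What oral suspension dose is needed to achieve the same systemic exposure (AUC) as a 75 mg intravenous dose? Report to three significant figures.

For equal systemic exposure: F × D_ev = D_iv
D_ev = D_iv / F = 75 / 0.123 = 609.756 mg

D_oral = 610 mg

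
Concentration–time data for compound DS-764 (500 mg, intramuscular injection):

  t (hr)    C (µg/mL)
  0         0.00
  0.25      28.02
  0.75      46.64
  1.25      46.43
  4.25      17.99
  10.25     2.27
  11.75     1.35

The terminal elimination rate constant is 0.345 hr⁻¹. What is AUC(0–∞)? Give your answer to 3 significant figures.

Trapezoidal AUC_0→11.75:
  [0→0.25]: (0.00+28.02)/2 × 0.25 = 3.5025
  [0.25→0.75]: (28.02+46.64)/2 × 0.5 = 18.665
  [0.75→1.25]: (46.64+46.43)/2 × 0.5 = 23.2675
  [1.25→4.25]: (46.43+17.99)/2 × 3 = 96.63
  [4.25→10.25]: (17.99+2.27)/2 × 6 = 60.78
  [10.25→11.75]: (2.27+1.35)/2 × 1.5 = 2.715
  Sum = 205.56 µg/mL·hr
Extrapolated tail: C_last / k_e = 1.35 / 0.345 = 3.913
AUC_0→∞ = 205.56 + 3.913 = 209.473 µg/mL·hr

AUC = 209 µg/mL·hr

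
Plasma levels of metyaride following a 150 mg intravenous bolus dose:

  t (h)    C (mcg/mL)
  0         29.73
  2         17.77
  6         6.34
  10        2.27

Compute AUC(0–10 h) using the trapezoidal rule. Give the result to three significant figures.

Trapezoidal AUC_0→10:
  [0→2]: (29.73+17.77)/2 × 2 = 47.5
  [2→6]: (17.77+6.34)/2 × 4 = 48.22
  [6→10]: (6.34+2.27)/2 × 4 = 17.22
  Sum = 112.94 mcg/mL·h

AUC = 113 mcg/mL·h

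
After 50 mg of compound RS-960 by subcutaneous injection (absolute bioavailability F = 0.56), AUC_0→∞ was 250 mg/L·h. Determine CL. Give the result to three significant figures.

CL = 0.112 L/h

CL = F × Dose / AUC_0→∞
   = 0.56 × 50 / 250 = 0.112 L/h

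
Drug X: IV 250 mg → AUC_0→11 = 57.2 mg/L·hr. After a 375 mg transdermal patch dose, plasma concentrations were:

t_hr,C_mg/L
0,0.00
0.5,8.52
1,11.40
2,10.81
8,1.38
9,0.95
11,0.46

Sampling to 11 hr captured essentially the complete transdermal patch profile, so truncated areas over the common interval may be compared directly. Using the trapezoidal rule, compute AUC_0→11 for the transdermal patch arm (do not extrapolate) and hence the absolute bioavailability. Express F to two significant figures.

Trapezoidal AUC_0→11 (transdermal patch):
  [0→0.5]: (0.00+8.52)/2 × 0.5 = 2.13
  [0.5→1]: (8.52+11.40)/2 × 0.5 = 4.98
  [1→2]: (11.40+10.81)/2 × 1 = 11.105
  [2→8]: (10.81+1.38)/2 × 6 = 36.57
  [8→9]: (1.38+0.95)/2 × 1 = 1.165
  [9→11]: (0.95+0.46)/2 × 2 = 1.41
  Sum = 57.36 mg/L·hr
F = (AUC_ev/D_ev)/(AUC_iv/D_iv) = (57.36/375)/(57.2/250) = 0.15296/0.2288 = 0.6685

F = 0.67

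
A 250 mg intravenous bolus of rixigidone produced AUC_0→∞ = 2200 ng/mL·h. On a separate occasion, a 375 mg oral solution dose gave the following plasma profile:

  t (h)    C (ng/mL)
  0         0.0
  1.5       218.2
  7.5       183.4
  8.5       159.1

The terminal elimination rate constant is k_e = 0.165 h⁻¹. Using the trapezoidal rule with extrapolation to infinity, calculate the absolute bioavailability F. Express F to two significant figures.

Trapezoidal AUC_0→8.5 (oral solution):
  [0→1.5]: (0.0+218.2)/2 × 1.5 = 163.65
  [1.5→7.5]: (218.2+183.4)/2 × 6 = 1204.8
  [7.5→8.5]: (183.4+159.1)/2 × 1 = 171.25
  Sum = 1539.7 ng/mL·h
Tail: C_last/k_e = 159.1/0.165 = 964.242
AUC_0→∞ (oral solution) = 1539.7 + 964.242 = 2503.942 ng/mL·h
F = (AUC_ev/D_ev)/(AUC_iv/D_iv) = (2503.942/375)/(2200/250) = 6.67718/8.8 = 0.7588

F = 0.76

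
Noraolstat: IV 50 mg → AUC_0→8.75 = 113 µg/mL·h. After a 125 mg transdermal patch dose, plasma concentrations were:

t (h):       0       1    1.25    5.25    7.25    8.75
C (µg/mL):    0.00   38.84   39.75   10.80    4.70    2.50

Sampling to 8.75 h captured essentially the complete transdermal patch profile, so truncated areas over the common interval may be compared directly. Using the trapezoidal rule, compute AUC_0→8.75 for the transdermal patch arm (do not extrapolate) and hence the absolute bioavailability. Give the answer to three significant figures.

Trapezoidal AUC_0→8.75 (transdermal patch):
  [0→1]: (0.00+38.84)/2 × 1 = 19.42
  [1→1.25]: (38.84+39.75)/2 × 0.25 = 9.82375
  [1.25→5.25]: (39.75+10.80)/2 × 4 = 101.1
  [5.25→7.25]: (10.80+4.70)/2 × 2 = 15.5
  [7.25→8.75]: (4.70+2.50)/2 × 1.5 = 5.4
  Sum = 151.24375 µg/mL·h
F = (AUC_ev/D_ev)/(AUC_iv/D_iv) = (151.24375/125)/(113/50) = 1.20995/2.26 = 0.5354

F = 0.535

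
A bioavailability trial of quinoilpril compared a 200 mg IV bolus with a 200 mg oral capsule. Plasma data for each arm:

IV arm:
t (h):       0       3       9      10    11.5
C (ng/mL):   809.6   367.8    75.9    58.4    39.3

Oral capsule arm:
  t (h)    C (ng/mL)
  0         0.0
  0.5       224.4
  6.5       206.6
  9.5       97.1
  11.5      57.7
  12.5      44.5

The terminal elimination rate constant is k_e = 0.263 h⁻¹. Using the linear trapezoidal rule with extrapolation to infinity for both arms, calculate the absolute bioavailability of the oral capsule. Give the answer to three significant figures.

Trapezoidal AUC_0→11.5 (IV):
  [0→3]: (809.6+367.8)/2 × 3 = 1766.1
  [3→9]: (367.8+75.9)/2 × 6 = 1331.1
  [9→10]: (75.9+58.4)/2 × 1 = 67.15
  [10→11.5]: (58.4+39.3)/2 × 1.5 = 73.275
  Sum = 3237.625 ng/mL·h
IV tail: 39.3/0.263 = 149.430; AUC_iv,0→∞ = 3237.625 + 149.430 = 3387.055 ng/mL·h
Trapezoidal AUC_0→12.5 (oral capsule):
  [0→0.5]: (0.0+224.4)/2 × 0.5 = 56.1
  [0.5→6.5]: (224.4+206.6)/2 × 6 = 1293.0
  [6.5→9.5]: (206.6+97.1)/2 × 3 = 455.55
  [9.5→11.5]: (97.1+57.7)/2 × 2 = 154.8
  [11.5→12.5]: (57.7+44.5)/2 × 1 = 51.1
  Sum = 2010.55 ng/mL·h
oral capsule tail: 44.5/0.263 = 169.202; AUC_ev,0→∞ = 2010.55 + 169.202 = 2179.752 ng/mL·h
F = (AUC_ev/D_ev)/(AUC_iv/D_iv) = (2179.752/200)/(3387.055/200) = 10.89876/16.935275 = 0.6436

F = 0.644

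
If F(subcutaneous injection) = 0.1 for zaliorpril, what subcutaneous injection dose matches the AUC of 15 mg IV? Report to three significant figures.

D_subcutaneous = 150 mg

For equal systemic exposure: F × D_ev = D_iv
D_ev = D_iv / F = 15 / 0.1 = 150 mg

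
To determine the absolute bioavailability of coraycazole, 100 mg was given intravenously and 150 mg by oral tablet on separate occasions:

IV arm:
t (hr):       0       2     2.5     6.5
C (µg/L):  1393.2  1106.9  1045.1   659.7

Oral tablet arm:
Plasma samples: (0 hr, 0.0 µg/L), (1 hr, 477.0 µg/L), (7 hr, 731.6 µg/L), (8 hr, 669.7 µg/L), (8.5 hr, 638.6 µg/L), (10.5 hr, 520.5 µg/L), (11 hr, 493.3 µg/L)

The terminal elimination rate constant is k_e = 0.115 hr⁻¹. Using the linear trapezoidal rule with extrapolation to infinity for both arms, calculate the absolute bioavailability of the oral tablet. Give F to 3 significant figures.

F = 0.580

Trapezoidal AUC_0→6.5 (IV):
  [0→2]: (1393.2+1106.9)/2 × 2 = 2500.1
  [2→2.5]: (1106.9+1045.1)/2 × 0.5 = 538.0
  [2.5→6.5]: (1045.1+659.7)/2 × 4 = 3409.6
  Sum = 6447.7 µg/L·hr
IV tail: 659.7/0.115 = 5736.522; AUC_iv,0→∞ = 6447.7 + 5736.522 = 12184.222 µg/L·hr
Trapezoidal AUC_0→11 (oral tablet):
  [0→1]: (0.0+477.0)/2 × 1 = 238.5
  [1→7]: (477.0+731.6)/2 × 6 = 3625.8
  [7→8]: (731.6+669.7)/2 × 1 = 700.65
  [8→8.5]: (669.7+638.6)/2 × 0.5 = 327.075
  [8.5→10.5]: (638.6+520.5)/2 × 2 = 1159.1
  [10.5→11]: (520.5+493.3)/2 × 0.5 = 253.45
  Sum = 6304.575 µg/L·hr
oral tablet tail: 493.3/0.115 = 4289.565; AUC_ev,0→∞ = 6304.575 + 4289.565 = 10594.14 µg/L·hr
F = (AUC_ev/D_ev)/(AUC_iv/D_iv) = (10594.14/150)/(12184.222/100) = 70.6276/121.84222 = 0.5797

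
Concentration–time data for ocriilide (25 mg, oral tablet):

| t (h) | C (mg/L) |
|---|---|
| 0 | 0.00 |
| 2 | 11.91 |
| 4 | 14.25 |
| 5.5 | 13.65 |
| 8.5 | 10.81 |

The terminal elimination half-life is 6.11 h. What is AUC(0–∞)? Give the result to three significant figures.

Trapezoidal AUC_0→8.5:
  [0→2]: (0.00+11.91)/2 × 2 = 11.91
  [2→4]: (11.91+14.25)/2 × 2 = 26.16
  [4→5.5]: (14.25+13.65)/2 × 1.5 = 20.925
  [5.5→8.5]: (13.65+10.81)/2 × 3 = 36.69
  Sum = 95.685 mg/L·h
k_e = ln2 / t½ = 0.693147 / 6.11 = 0.1134 h^-1
Extrapolated tail: C_last / k_e = 10.81 / 0.1134 = 95.326
AUC_0→∞ = 95.685 + 95.326 = 191.011 mg/L·h

AUC = 191 mg/L·h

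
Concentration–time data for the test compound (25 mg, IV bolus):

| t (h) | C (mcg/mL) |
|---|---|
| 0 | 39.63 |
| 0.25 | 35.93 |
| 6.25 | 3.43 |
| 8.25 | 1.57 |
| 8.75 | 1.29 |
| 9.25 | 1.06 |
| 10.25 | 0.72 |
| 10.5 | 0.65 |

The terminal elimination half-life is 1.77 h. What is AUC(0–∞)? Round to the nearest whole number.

Trapezoidal AUC_0→10.5:
  [0→0.25]: (39.63+35.93)/2 × 0.25 = 9.445
  [0.25→6.25]: (35.93+3.43)/2 × 6 = 118.08
  [6.25→8.25]: (3.43+1.57)/2 × 2 = 5.0
  [8.25→8.75]: (1.57+1.29)/2 × 0.5 = 0.715
  [8.75→9.25]: (1.29+1.06)/2 × 0.5 = 0.5875
  [9.25→10.25]: (1.06+0.72)/2 × 1 = 0.89
  [10.25→10.5]: (0.72+0.65)/2 × 0.25 = 0.17125
  Sum = 134.88875 mcg/mL·h
k_e = ln2 / t½ = 0.693147 / 1.77 = 0.3916 h^-1
Extrapolated tail: C_last / k_e = 0.65 / 0.3916 = 1.660
AUC_0→∞ = 134.88875 + 1.660 = 136.54875 mcg/mL·h

AUC = 137 mcg/mL·h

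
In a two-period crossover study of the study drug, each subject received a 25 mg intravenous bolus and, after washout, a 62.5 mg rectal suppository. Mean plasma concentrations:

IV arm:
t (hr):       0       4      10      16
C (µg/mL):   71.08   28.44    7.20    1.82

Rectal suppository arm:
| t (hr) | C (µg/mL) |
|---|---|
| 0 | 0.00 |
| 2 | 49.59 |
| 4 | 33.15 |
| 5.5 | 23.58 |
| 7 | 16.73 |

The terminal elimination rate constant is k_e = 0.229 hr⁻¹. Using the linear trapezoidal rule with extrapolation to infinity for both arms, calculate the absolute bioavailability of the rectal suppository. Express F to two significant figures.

Trapezoidal AUC_0→16 (IV):
  [0→4]: (71.08+28.44)/2 × 4 = 199.04
  [4→10]: (28.44+7.20)/2 × 6 = 106.92
  [10→16]: (7.20+1.82)/2 × 6 = 27.06
  Sum = 333.02 µg/mL·hr
IV tail: 1.82/0.229 = 7.948; AUC_iv,0→∞ = 333.02 + 7.948 = 340.968 µg/mL·hr
Trapezoidal AUC_0→7 (rectal suppository):
  [0→2]: (0.00+49.59)/2 × 2 = 49.59
  [2→4]: (49.59+33.15)/2 × 2 = 82.74
  [4→5.5]: (33.15+23.58)/2 × 1.5 = 42.5475
  [5.5→7]: (23.58+16.73)/2 × 1.5 = 30.2325
  Sum = 205.11 µg/mL·hr
rectal suppository tail: 16.73/0.229 = 73.057; AUC_ev,0→∞ = 205.11 + 73.057 = 278.167 µg/mL·hr
F = (AUC_ev/D_ev)/(AUC_iv/D_iv) = (278.167/62.5)/(340.968/25) = 4.450672/13.63872 = 0.3263

F = 0.33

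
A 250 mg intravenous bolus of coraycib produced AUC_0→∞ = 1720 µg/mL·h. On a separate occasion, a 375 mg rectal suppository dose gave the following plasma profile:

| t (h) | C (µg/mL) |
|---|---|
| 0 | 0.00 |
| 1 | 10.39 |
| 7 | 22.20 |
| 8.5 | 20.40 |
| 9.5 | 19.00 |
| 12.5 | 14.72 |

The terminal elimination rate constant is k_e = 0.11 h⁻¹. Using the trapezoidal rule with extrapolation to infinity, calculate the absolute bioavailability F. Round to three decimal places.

F = 0.131

Trapezoidal AUC_0→12.5 (rectal suppository):
  [0→1]: (0.00+10.39)/2 × 1 = 5.195
  [1→7]: (10.39+22.20)/2 × 6 = 97.77
  [7→8.5]: (22.20+20.40)/2 × 1.5 = 31.95
  [8.5→9.5]: (20.40+19.00)/2 × 1 = 19.7
  [9.5→12.5]: (19.00+14.72)/2 × 3 = 50.58
  Sum = 205.195 µg/mL·h
Tail: C_last/k_e = 14.72/0.11 = 133.818
AUC_0→∞ (rectal suppository) = 205.195 + 133.818 = 339.013 µg/mL·h
F = (AUC_ev/D_ev)/(AUC_iv/D_iv) = (339.013/375)/(1720/250) = 0.904035/6.88 = 0.1314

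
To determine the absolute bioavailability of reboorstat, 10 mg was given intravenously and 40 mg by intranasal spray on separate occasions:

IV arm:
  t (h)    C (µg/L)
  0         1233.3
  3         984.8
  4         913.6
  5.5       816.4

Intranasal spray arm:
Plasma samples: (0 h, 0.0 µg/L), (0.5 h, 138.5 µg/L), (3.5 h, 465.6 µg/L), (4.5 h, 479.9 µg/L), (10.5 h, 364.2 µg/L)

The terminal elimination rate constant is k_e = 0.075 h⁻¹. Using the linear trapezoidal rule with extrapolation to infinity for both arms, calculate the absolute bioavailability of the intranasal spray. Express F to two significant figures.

Trapezoidal AUC_0→5.5 (IV):
  [0→3]: (1233.3+984.8)/2 × 3 = 3327.15
  [3→4]: (984.8+913.6)/2 × 1 = 949.2
  [4→5.5]: (913.6+816.4)/2 × 1.5 = 1297.5
  Sum = 5573.85 µg/L·h
IV tail: 816.4/0.075 = 10885.333; AUC_iv,0→∞ = 5573.85 + 10885.333 = 16459.183 µg/L·h
Trapezoidal AUC_0→10.5 (intranasal spray):
  [0→0.5]: (0.0+138.5)/2 × 0.5 = 34.625
  [0.5→3.5]: (138.5+465.6)/2 × 3 = 906.15
  [3.5→4.5]: (465.6+479.9)/2 × 1 = 472.75
  [4.5→10.5]: (479.9+364.2)/2 × 6 = 2532.3
  Sum = 3945.825 µg/L·h
intranasal spray tail: 364.2/0.075 = 4856.000; AUC_ev,0→∞ = 3945.825 + 4856.000 = 8801.825 µg/L·h
F = (AUC_ev/D_ev)/(AUC_iv/D_iv) = (8801.825/40)/(16459.183/10) = 220.046/1645.9183 = 0.1337

F = 0.13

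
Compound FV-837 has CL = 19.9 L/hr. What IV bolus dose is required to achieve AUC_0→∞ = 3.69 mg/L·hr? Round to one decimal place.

Dose = 73.4 mg

Dose_iv = CL × AUC_0→∞
     = 19.9 × 3.69 = 73.431 mg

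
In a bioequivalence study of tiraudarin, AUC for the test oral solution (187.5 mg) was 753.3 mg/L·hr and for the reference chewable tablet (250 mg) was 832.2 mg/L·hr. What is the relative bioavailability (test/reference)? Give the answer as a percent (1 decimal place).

F_rel = (AUC_test/D_test) / (AUC_ref/D_ref)
      = (753.3/187.5) / (832.2/250)
      = 4.0176 / 3.3288 = 1.2069 = 120.69%

F_rel = 120.7%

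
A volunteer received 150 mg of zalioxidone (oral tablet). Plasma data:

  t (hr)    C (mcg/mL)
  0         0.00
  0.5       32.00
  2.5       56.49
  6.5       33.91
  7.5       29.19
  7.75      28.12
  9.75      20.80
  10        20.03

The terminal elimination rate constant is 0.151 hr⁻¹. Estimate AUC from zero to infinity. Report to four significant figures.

Trapezoidal AUC_0→10:
  [0→0.5]: (0.00+32.00)/2 × 0.5 = 8.0
  [0.5→2.5]: (32.00+56.49)/2 × 2 = 88.49
  [2.5→6.5]: (56.49+33.91)/2 × 4 = 180.8
  [6.5→7.5]: (33.91+29.19)/2 × 1 = 31.55
  [7.5→7.75]: (29.19+28.12)/2 × 0.25 = 7.16375
  [7.75→9.75]: (28.12+20.80)/2 × 2 = 48.92
  [9.75→10]: (20.80+20.03)/2 × 0.25 = 5.10375
  Sum = 370.0275 mcg/mL·hr
Extrapolated tail: C_last / k_e = 20.03 / 0.151 = 132.649
AUC_0→∞ = 370.0275 + 132.649 = 502.6765 mcg/mL·hr

AUC = 502.7 mcg/mL·hr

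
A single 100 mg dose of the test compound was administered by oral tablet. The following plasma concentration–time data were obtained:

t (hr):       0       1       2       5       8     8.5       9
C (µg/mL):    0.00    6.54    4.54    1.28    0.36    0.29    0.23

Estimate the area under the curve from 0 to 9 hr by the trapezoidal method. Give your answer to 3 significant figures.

Trapezoidal AUC_0→9:
  [0→1]: (0.00+6.54)/2 × 1 = 3.27
  [1→2]: (6.54+4.54)/2 × 1 = 5.54
  [2→5]: (4.54+1.28)/2 × 3 = 8.73
  [5→8]: (1.28+0.36)/2 × 3 = 2.46
  [8→8.5]: (0.36+0.29)/2 × 0.5 = 0.1625
  [8.5→9]: (0.29+0.23)/2 × 0.5 = 0.13
  Sum = 20.2925 µg/mL·hr

AUC = 20.3 µg/mL·hr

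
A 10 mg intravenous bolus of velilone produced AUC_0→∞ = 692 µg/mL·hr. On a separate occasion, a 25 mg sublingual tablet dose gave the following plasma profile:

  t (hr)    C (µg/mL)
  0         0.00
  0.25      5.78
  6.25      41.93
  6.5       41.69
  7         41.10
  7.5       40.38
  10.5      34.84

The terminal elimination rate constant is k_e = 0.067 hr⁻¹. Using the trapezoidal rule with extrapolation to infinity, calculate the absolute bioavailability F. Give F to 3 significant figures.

Trapezoidal AUC_0→10.5 (sublingual tablet):
  [0→0.25]: (0.00+5.78)/2 × 0.25 = 0.7225
  [0.25→6.25]: (5.78+41.93)/2 × 6 = 143.13
  [6.25→6.5]: (41.93+41.69)/2 × 0.25 = 10.4525
  [6.5→7]: (41.69+41.10)/2 × 0.5 = 20.6975
  [7→7.5]: (41.10+40.38)/2 × 0.5 = 20.37
  [7.5→10.5]: (40.38+34.84)/2 × 3 = 112.83
  Sum = 308.2025 µg/mL·hr
Tail: C_last/k_e = 34.84/0.067 = 520.000
AUC_0→∞ (sublingual tablet) = 308.2025 + 520.000 = 828.2025 µg/mL·hr
F = (AUC_ev/D_ev)/(AUC_iv/D_iv) = (828.2025/25)/(692/10) = 33.1281/69.2 = 0.4787

F = 0.479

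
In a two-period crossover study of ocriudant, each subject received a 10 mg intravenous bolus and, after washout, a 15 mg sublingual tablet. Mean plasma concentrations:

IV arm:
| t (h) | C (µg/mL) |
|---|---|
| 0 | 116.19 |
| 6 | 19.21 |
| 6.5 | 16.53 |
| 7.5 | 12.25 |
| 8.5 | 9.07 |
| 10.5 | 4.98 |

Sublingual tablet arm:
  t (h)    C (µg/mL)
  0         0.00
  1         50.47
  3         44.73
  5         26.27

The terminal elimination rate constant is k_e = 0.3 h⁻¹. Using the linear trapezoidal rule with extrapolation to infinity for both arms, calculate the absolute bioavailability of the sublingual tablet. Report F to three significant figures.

F = 0.395

Trapezoidal AUC_0→10.5 (IV):
  [0→6]: (116.19+19.21)/2 × 6 = 406.2
  [6→6.5]: (19.21+16.53)/2 × 0.5 = 8.935
  [6.5→7.5]: (16.53+12.25)/2 × 1 = 14.39
  [7.5→8.5]: (12.25+9.07)/2 × 1 = 10.66
  [8.5→10.5]: (9.07+4.98)/2 × 2 = 14.05
  Sum = 454.235 µg/mL·h
IV tail: 4.98/0.3 = 16.600; AUC_iv,0→∞ = 454.235 + 16.600 = 470.835 µg/mL·h
Trapezoidal AUC_0→5 (sublingual tablet):
  [0→1]: (0.00+50.47)/2 × 1 = 25.235
  [1→3]: (50.47+44.73)/2 × 2 = 95.2
  [3→5]: (44.73+26.27)/2 × 2 = 71.0
  Sum = 191.435 µg/mL·h
sublingual tablet tail: 26.27/0.3 = 87.567; AUC_ev,0→∞ = 191.435 + 87.567 = 279.002 µg/mL·h
F = (AUC_ev/D_ev)/(AUC_iv/D_iv) = (279.002/15)/(470.835/10) = 18.6001/47.0835 = 0.3950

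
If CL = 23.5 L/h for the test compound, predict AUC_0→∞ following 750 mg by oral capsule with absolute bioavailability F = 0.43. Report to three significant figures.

AUC = 13.7 mg/L·h

AUC_0→∞ = F × Dose / CL
        = 0.43 × 750 / 23.5 = 13.7234 mg/L·h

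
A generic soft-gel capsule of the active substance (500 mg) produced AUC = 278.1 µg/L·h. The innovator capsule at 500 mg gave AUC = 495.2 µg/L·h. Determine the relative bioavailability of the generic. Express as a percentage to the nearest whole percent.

F_rel = 56%

F_rel = (AUC_test/D_test) / (AUC_ref/D_ref)
      = (278.1/500) / (495.2/500)
      = 0.5562 / 0.9904 = 0.5616 = 56.16%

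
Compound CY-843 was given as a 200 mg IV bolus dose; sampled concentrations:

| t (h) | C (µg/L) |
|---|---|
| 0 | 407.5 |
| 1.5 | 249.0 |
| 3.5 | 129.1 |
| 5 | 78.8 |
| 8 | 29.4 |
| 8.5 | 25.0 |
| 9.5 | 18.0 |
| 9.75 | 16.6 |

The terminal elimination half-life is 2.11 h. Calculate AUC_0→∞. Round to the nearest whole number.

AUC = 1279 µg/L·h

Trapezoidal AUC_0→9.75:
  [0→1.5]: (407.5+249.0)/2 × 1.5 = 492.375
  [1.5→3.5]: (249.0+129.1)/2 × 2 = 378.1
  [3.5→5]: (129.1+78.8)/2 × 1.5 = 155.925
  [5→8]: (78.8+29.4)/2 × 3 = 162.3
  [8→8.5]: (29.4+25.0)/2 × 0.5 = 13.6
  [8.5→9.5]: (25.0+18.0)/2 × 1 = 21.5
  [9.5→9.75]: (18.0+16.6)/2 × 0.25 = 4.325
  Sum = 1228.125 µg/L·h
k_e = ln2 / t½ = 0.693147 / 2.11 = 0.3285 h^-1
Extrapolated tail: C_last / k_e = 16.6 / 0.3285 = 50.533
AUC_0→∞ = 1228.125 + 50.533 = 1278.658 µg/L·h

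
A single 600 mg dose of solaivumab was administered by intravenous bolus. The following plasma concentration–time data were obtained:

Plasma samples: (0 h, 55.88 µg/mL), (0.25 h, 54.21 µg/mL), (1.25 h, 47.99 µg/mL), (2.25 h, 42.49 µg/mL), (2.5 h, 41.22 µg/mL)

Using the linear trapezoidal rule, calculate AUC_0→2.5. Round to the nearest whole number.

AUC = 121 µg/mL·h

Trapezoidal AUC_0→2.5:
  [0→0.25]: (55.88+54.21)/2 × 0.25 = 13.76125
  [0.25→1.25]: (54.21+47.99)/2 × 1 = 51.1
  [1.25→2.25]: (47.99+42.49)/2 × 1 = 45.24
  [2.25→2.5]: (42.49+41.22)/2 × 0.25 = 10.46375
  Sum = 120.565 µg/mL·h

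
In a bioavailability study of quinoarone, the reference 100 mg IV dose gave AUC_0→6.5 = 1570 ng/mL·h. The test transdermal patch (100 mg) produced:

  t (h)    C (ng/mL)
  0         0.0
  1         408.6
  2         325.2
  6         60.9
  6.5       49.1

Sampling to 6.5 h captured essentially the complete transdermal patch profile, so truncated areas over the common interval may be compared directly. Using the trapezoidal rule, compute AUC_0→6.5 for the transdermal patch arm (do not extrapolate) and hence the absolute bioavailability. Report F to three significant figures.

F = 0.873

Trapezoidal AUC_0→6.5 (transdermal patch):
  [0→1]: (0.0+408.6)/2 × 1 = 204.3
  [1→2]: (408.6+325.2)/2 × 1 = 366.9
  [2→6]: (325.2+60.9)/2 × 4 = 772.2
  [6→6.5]: (60.9+49.1)/2 × 0.5 = 27.5
  Sum = 1370.9 ng/mL·h
F = (AUC_ev/D_ev)/(AUC_iv/D_iv) = (1370.9/100)/(1570/100) = 13.709/15.7 = 0.8732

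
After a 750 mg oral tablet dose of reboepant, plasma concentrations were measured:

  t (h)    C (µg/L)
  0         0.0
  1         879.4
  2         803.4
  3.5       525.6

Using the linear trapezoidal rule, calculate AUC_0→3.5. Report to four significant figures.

Trapezoidal AUC_0→3.5:
  [0→1]: (0.0+879.4)/2 × 1 = 439.7
  [1→2]: (879.4+803.4)/2 × 1 = 841.4
  [2→3.5]: (803.4+525.6)/2 × 1.5 = 996.75
  Sum = 2277.85 µg/L·h

AUC = 2278 µg/L·h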